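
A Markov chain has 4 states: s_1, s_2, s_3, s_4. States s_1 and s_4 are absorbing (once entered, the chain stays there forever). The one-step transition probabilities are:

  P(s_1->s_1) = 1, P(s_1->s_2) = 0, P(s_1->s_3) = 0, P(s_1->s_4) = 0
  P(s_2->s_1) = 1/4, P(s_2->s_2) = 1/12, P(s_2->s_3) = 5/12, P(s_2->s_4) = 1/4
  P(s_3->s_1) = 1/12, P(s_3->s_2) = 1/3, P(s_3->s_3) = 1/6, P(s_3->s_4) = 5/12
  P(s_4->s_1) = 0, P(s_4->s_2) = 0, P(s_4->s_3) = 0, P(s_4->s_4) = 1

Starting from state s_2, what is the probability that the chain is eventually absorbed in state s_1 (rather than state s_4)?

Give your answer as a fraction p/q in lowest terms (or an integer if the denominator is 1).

Let a_i = P(absorbed in s_1 | start in state i).
Boundary conditions: a_s_1 = 1, a_s_4 = 0.
For each transient state i, a_i = sum_j P(i->j) * a_j:
  a_s_2 = 1/4*a_s_1 + 1/12*a_s_2 + 5/12*a_s_3 + 1/4*a_s_4
  a_s_3 = 1/12*a_s_1 + 1/3*a_s_2 + 1/6*a_s_3 + 5/12*a_s_4

Substituting a_s_1 = 1 and a_s_4 = 0, rearrange to (I - Q) a = r where r[i] = P(i -> s_1):
  [11/12, -5/12] . (a_s_2, a_s_3) = 1/4
  [-1/3, 5/6] . (a_s_2, a_s_3) = 1/12

Solving yields:
  a_s_2 = 7/18
  a_s_3 = 23/90

Starting state is s_2, so the absorption probability is a_s_2 = 7/18.

Answer: 7/18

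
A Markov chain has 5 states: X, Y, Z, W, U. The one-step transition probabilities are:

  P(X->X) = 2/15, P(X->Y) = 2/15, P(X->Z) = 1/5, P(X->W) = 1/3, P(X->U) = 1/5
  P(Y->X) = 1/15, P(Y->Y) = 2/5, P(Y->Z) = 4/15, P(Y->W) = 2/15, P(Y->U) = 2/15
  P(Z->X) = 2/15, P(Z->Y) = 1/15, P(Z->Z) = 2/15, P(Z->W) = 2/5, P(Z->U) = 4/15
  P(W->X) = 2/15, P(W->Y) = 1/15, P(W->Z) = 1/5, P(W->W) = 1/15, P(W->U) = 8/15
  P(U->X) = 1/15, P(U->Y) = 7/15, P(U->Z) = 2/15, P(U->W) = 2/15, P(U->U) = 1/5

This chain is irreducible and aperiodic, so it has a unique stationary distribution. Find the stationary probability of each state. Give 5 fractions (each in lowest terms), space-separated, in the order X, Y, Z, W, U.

The stationary distribution satisfies pi = pi * P, i.e.:
  pi_X = 2/15*pi_X + 1/15*pi_Y + 2/15*pi_Z + 2/15*pi_W + 1/15*pi_U
  pi_Y = 2/15*pi_X + 2/5*pi_Y + 1/15*pi_Z + 1/15*pi_W + 7/15*pi_U
  pi_Z = 1/5*pi_X + 4/15*pi_Y + 2/15*pi_Z + 1/5*pi_W + 2/15*pi_U
  pi_W = 1/3*pi_X + 2/15*pi_Y + 2/5*pi_Z + 1/15*pi_W + 2/15*pi_U
  pi_U = 1/5*pi_X + 2/15*pi_Y + 4/15*pi_Z + 8/15*pi_W + 1/5*pi_U
with normalization: pi_X + pi_Y + pi_Z + pi_W + pi_U = 1.

Using the first 4 balance equations plus normalization, the linear system A*pi = b is:
  [-13/15, 1/15, 2/15, 2/15, 1/15] . pi = 0
  [2/15, -3/5, 1/15, 1/15, 7/15] . pi = 0
  [1/5, 4/15, -13/15, 1/5, 2/15] . pi = 0
  [1/3, 2/15, 2/5, -14/15, 2/15] . pi = 0
  [1, 1, 1, 1, 1] . pi = 1

Solving yields:
  pi_X = 681/6917
  pi_Y = 1832/6917
  pi_Z = 5199/27668
  pi_W = 5269/27668
  pi_U = 1787/6917

Verification (pi * P):
  681/6917*2/15 + 1832/6917*1/15 + 5199/27668*2/15 + 5269/27668*2/15 + 1787/6917*1/15 = 681/6917 = pi_X  (ok)
  681/6917*2/15 + 1832/6917*2/5 + 5199/27668*1/15 + 5269/27668*1/15 + 1787/6917*7/15 = 1832/6917 = pi_Y  (ok)
  681/6917*1/5 + 1832/6917*4/15 + 5199/27668*2/15 + 5269/27668*1/5 + 1787/6917*2/15 = 5199/27668 = pi_Z  (ok)
  681/6917*1/3 + 1832/6917*2/15 + 5199/27668*2/5 + 5269/27668*1/15 + 1787/6917*2/15 = 5269/27668 = pi_W  (ok)
  681/6917*1/5 + 1832/6917*2/15 + 5199/27668*4/15 + 5269/27668*8/15 + 1787/6917*1/5 = 1787/6917 = pi_U  (ok)

Answer: 681/6917 1832/6917 5199/27668 5269/27668 1787/6917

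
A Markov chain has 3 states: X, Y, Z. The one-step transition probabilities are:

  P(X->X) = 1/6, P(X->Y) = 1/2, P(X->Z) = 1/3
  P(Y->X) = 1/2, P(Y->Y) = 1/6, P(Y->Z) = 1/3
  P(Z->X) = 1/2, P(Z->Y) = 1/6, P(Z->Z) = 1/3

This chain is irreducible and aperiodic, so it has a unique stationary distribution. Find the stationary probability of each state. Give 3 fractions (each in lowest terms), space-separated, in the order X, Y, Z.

Answer: 3/8 7/24 1/3

Derivation:
The stationary distribution satisfies pi = pi * P, i.e.:
  pi_X = 1/6*pi_X + 1/2*pi_Y + 1/2*pi_Z
  pi_Y = 1/2*pi_X + 1/6*pi_Y + 1/6*pi_Z
  pi_Z = 1/3*pi_X + 1/3*pi_Y + 1/3*pi_Z
with normalization: pi_X + pi_Y + pi_Z = 1.

Using the first 2 balance equations plus normalization, the linear system A*pi = b is:
  [-5/6, 1/2, 1/2] . pi = 0
  [1/2, -5/6, 1/6] . pi = 0
  [1, 1, 1] . pi = 1

Solving yields:
  pi_X = 3/8
  pi_Y = 7/24
  pi_Z = 1/3

Verification (pi * P):
  3/8*1/6 + 7/24*1/2 + 1/3*1/2 = 3/8 = pi_X  (ok)
  3/8*1/2 + 7/24*1/6 + 1/3*1/6 = 7/24 = pi_Y  (ok)
  3/8*1/3 + 7/24*1/3 + 1/3*1/3 = 1/3 = pi_Z  (ok)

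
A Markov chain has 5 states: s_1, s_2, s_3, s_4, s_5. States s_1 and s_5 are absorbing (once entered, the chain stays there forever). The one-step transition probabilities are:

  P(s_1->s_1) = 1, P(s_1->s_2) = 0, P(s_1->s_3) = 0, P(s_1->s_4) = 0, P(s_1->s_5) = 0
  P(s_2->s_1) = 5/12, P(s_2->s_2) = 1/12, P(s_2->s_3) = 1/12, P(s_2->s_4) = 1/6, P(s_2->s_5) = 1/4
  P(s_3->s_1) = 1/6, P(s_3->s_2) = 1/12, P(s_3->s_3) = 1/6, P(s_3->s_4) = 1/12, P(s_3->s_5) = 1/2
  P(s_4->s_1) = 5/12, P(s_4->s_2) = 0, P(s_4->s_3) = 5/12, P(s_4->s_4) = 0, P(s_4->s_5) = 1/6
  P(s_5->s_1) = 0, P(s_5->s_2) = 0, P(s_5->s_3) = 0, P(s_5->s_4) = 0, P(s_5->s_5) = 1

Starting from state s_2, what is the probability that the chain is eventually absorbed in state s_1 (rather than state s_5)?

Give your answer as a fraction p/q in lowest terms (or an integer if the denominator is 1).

Answer: 724/1243

Derivation:
Let a_i = P(absorbed in s_1 | start in state i).
Boundary conditions: a_s_1 = 1, a_s_5 = 0.
For each transient state i, a_i = sum_j P(i->j) * a_j:
  a_s_2 = 5/12*a_s_1 + 1/12*a_s_2 + 1/12*a_s_3 + 1/6*a_s_4 + 1/4*a_s_5
  a_s_3 = 1/6*a_s_1 + 1/12*a_s_2 + 1/6*a_s_3 + 1/12*a_s_4 + 1/2*a_s_5
  a_s_4 = 5/12*a_s_1 + 0*a_s_2 + 5/12*a_s_3 + 0*a_s_4 + 1/6*a_s_5

Substituting a_s_1 = 1 and a_s_5 = 0, rearrange to (I - Q) a = r where r[i] = P(i -> s_1):
  [11/12, -1/12, -1/6] . (a_s_2, a_s_3, a_s_4) = 5/12
  [-1/12, 5/6, -1/12] . (a_s_2, a_s_3, a_s_4) = 1/6
  [0, -5/12, 1] . (a_s_2, a_s_3, a_s_4) = 5/12

Solving yields:
  a_s_2 = 724/1243
  a_s_3 = 389/1243
  a_s_4 = 680/1243

Starting state is s_2, so the absorption probability is a_s_2 = 724/1243.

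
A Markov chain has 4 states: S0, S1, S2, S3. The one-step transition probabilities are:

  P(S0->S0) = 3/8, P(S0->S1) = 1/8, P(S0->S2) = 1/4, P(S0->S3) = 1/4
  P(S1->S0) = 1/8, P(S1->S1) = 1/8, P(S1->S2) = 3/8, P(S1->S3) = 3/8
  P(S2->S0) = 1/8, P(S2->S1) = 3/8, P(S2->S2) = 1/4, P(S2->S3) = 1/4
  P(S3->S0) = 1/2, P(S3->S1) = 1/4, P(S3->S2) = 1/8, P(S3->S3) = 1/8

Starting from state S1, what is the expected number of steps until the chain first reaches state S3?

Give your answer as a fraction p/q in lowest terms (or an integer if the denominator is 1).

Answer: 54/17

Derivation:
Let h_i = expected steps to first reach S3 from state i.
Boundary: h_S3 = 0.
First-step equations for the other states:
  h_S0 = 1 + 3/8*h_S0 + 1/8*h_S1 + 1/4*h_S2 + 1/4*h_S3
  h_S1 = 1 + 1/8*h_S0 + 1/8*h_S1 + 3/8*h_S2 + 3/8*h_S3
  h_S2 = 1 + 1/8*h_S0 + 3/8*h_S1 + 1/4*h_S2 + 1/4*h_S3

Substituting h_S3 = 0 and rearranging gives the linear system (I - Q) h = 1:
  [5/8, -1/8, -1/4] . (h_S0, h_S1, h_S2) = 1
  [-1/8, 7/8, -3/8] . (h_S0, h_S1, h_S2) = 1
  [-1/8, -3/8, 3/4] . (h_S0, h_S1, h_S2) = 1

Solving yields:
  h_S0 = 62/17
  h_S1 = 54/17
  h_S2 = 60/17

Starting state is S1, so the expected hitting time is h_S1 = 54/17.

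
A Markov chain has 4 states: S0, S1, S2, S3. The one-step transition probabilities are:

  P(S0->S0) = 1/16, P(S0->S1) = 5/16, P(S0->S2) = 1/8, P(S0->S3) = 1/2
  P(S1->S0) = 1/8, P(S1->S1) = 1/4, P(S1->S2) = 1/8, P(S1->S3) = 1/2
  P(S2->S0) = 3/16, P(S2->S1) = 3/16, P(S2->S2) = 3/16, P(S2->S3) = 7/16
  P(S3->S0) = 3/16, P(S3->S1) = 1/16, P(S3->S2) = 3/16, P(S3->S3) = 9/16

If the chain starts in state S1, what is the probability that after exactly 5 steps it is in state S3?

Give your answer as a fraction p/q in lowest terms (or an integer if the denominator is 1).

Answer: 17109/32768

Derivation:
Computing P^5 by repeated multiplication:
P^1 =
  S0: [1/16, 5/16, 1/8, 1/2]
  S1: [1/8, 1/4, 1/8, 1/2]
  S2: [3/16, 3/16, 3/16, 7/16]
  S3: [3/16, 1/16, 3/16, 9/16]
P^2 =
  S0: [41/256, 39/256, 21/128, 67/128]
  S1: [5/32, 5/32, 21/128, 67/128]
  S2: [39/256, 43/256, 21/128, 33/64]
  S3: [41/256, 37/256, 11/64, 67/128]
P^3 =
  S0: [647/4096, 621/4096, 43/256, 535/1024]
  S1: [81/512, 155/1024, 43/256, 535/1024]
  S2: [647/4096, 625/4096, 343/2048, 1069/2048]
  S3: [649/4096, 619/4096, 345/2048, 1069/2048]
P^4 =
  S0: [10373/65536, 9923/65536, 2755/16384, 8555/16384]
  S1: [2593/16384, 2481/16384, 2755/16384, 8555/16384]
  S2: [10369/65536, 9931/65536, 1377/8192, 8555/16384]
  S3: [10371/65536, 9929/65536, 2755/16384, 4277/8192]
P^5 =
  S0: [165939/1048576, 158837/1048576, 22039/131072, 17109/32768]
  S1: [41485/262144, 39709/262144, 22039/131072, 17109/32768]
  S2: [165939/1048576, 158837/1048576, 44077/262144, 136873/262144]
  S3: [165937/1048576, 158847/1048576, 44077/262144, 136871/262144]

(P^5)[S1 -> S3] = 17109/32768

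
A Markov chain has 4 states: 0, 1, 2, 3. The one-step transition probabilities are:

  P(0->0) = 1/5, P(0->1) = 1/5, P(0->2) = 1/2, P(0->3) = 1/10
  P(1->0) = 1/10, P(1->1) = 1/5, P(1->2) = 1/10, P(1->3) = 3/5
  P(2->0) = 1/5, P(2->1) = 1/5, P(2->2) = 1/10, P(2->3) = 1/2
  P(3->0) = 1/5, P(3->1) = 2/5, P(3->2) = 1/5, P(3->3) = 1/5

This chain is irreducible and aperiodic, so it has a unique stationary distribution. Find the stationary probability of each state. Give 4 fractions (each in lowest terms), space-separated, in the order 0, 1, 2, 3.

The stationary distribution satisfies pi = pi * P, i.e.:
  pi_0 = 1/5*pi_0 + 1/10*pi_1 + 1/5*pi_2 + 1/5*pi_3
  pi_1 = 1/5*pi_0 + 1/5*pi_1 + 1/5*pi_2 + 2/5*pi_3
  pi_2 = 1/2*pi_0 + 1/10*pi_1 + 1/10*pi_2 + 1/5*pi_3
  pi_3 = 1/10*pi_0 + 3/5*pi_1 + 1/2*pi_2 + 1/5*pi_3
with normalization: pi_0 + pi_1 + pi_2 + pi_3 = 1.

Using the first 3 balance equations plus normalization, the linear system A*pi = b is:
  [-4/5, 1/10, 1/5, 1/5] . pi = 0
  [1/5, -4/5, 1/5, 2/5] . pi = 0
  [1/2, 1/10, -9/10, 1/5] . pi = 0
  [1, 1, 1, 1] . pi = 1

Solving yields:
  pi_0 = 55/318
  pi_1 = 43/159
  pi_2 = 65/318
  pi_3 = 56/159

Verification (pi * P):
  55/318*1/5 + 43/159*1/10 + 65/318*1/5 + 56/159*1/5 = 55/318 = pi_0  (ok)
  55/318*1/5 + 43/159*1/5 + 65/318*1/5 + 56/159*2/5 = 43/159 = pi_1  (ok)
  55/318*1/2 + 43/159*1/10 + 65/318*1/10 + 56/159*1/5 = 65/318 = pi_2  (ok)
  55/318*1/10 + 43/159*3/5 + 65/318*1/2 + 56/159*1/5 = 56/159 = pi_3  (ok)

Answer: 55/318 43/159 65/318 56/159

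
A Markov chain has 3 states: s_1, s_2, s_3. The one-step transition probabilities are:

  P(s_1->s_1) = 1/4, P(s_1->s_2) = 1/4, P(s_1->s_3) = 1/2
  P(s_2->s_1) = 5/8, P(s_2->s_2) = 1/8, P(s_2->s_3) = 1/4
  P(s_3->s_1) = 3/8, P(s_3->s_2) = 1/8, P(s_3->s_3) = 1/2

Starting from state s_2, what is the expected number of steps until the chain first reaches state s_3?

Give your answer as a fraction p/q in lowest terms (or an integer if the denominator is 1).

Let h_i = expected steps to first reach s_3 from state i.
Boundary: h_s_3 = 0.
First-step equations for the other states:
  h_s_1 = 1 + 1/4*h_s_1 + 1/4*h_s_2 + 1/2*h_s_3
  h_s_2 = 1 + 5/8*h_s_1 + 1/8*h_s_2 + 1/4*h_s_3

Substituting h_s_3 = 0 and rearranging gives the linear system (I - Q) h = 1:
  [3/4, -1/4] . (h_s_1, h_s_2) = 1
  [-5/8, 7/8] . (h_s_1, h_s_2) = 1

Solving yields:
  h_s_1 = 9/4
  h_s_2 = 11/4

Starting state is s_2, so the expected hitting time is h_s_2 = 11/4.

Answer: 11/4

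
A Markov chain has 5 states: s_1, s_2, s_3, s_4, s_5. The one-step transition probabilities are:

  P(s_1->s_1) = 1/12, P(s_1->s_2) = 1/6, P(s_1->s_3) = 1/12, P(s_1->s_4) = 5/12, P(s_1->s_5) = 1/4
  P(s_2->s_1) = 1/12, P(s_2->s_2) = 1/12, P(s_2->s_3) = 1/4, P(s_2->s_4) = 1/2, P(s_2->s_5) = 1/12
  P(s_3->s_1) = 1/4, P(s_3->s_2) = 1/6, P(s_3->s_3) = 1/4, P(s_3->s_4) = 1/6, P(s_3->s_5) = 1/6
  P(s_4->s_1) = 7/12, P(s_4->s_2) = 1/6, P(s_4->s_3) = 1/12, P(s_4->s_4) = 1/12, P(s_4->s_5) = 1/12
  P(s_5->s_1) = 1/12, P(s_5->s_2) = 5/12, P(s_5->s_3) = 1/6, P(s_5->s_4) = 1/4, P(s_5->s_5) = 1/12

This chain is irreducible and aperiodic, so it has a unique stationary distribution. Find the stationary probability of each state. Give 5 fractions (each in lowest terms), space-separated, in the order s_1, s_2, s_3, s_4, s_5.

Answer: 7387/29810 553/2981 2248/14905 8307/29810 409/2981

Derivation:
The stationary distribution satisfies pi = pi * P, i.e.:
  pi_s_1 = 1/12*pi_s_1 + 1/12*pi_s_2 + 1/4*pi_s_3 + 7/12*pi_s_4 + 1/12*pi_s_5
  pi_s_2 = 1/6*pi_s_1 + 1/12*pi_s_2 + 1/6*pi_s_3 + 1/6*pi_s_4 + 5/12*pi_s_5
  pi_s_3 = 1/12*pi_s_1 + 1/4*pi_s_2 + 1/4*pi_s_3 + 1/12*pi_s_4 + 1/6*pi_s_5
  pi_s_4 = 5/12*pi_s_1 + 1/2*pi_s_2 + 1/6*pi_s_3 + 1/12*pi_s_4 + 1/4*pi_s_5
  pi_s_5 = 1/4*pi_s_1 + 1/12*pi_s_2 + 1/6*pi_s_3 + 1/12*pi_s_4 + 1/12*pi_s_5
with normalization: pi_s_1 + pi_s_2 + pi_s_3 + pi_s_4 + pi_s_5 = 1.

Using the first 4 balance equations plus normalization, the linear system A*pi = b is:
  [-11/12, 1/12, 1/4, 7/12, 1/12] . pi = 0
  [1/6, -11/12, 1/6, 1/6, 5/12] . pi = 0
  [1/12, 1/4, -3/4, 1/12, 1/6] . pi = 0
  [5/12, 1/2, 1/6, -11/12, 1/4] . pi = 0
  [1, 1, 1, 1, 1] . pi = 1

Solving yields:
  pi_s_1 = 7387/29810
  pi_s_2 = 553/2981
  pi_s_3 = 2248/14905
  pi_s_4 = 8307/29810
  pi_s_5 = 409/2981

Verification (pi * P):
  7387/29810*1/12 + 553/2981*1/12 + 2248/14905*1/4 + 8307/29810*7/12 + 409/2981*1/12 = 7387/29810 = pi_s_1  (ok)
  7387/29810*1/6 + 553/2981*1/12 + 2248/14905*1/6 + 8307/29810*1/6 + 409/2981*5/12 = 553/2981 = pi_s_2  (ok)
  7387/29810*1/12 + 553/2981*1/4 + 2248/14905*1/4 + 8307/29810*1/12 + 409/2981*1/6 = 2248/14905 = pi_s_3  (ok)
  7387/29810*5/12 + 553/2981*1/2 + 2248/14905*1/6 + 8307/29810*1/12 + 409/2981*1/4 = 8307/29810 = pi_s_4  (ok)
  7387/29810*1/4 + 553/2981*1/12 + 2248/14905*1/6 + 8307/29810*1/12 + 409/2981*1/12 = 409/2981 = pi_s_5  (ok)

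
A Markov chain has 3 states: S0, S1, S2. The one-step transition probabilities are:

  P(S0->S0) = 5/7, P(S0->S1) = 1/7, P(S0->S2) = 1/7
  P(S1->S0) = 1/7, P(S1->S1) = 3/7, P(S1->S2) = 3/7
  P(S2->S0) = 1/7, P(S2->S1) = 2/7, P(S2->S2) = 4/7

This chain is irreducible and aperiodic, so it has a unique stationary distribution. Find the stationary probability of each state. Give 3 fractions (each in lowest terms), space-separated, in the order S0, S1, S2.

Answer: 1/3 5/18 7/18

Derivation:
The stationary distribution satisfies pi = pi * P, i.e.:
  pi_S0 = 5/7*pi_S0 + 1/7*pi_S1 + 1/7*pi_S2
  pi_S1 = 1/7*pi_S0 + 3/7*pi_S1 + 2/7*pi_S2
  pi_S2 = 1/7*pi_S0 + 3/7*pi_S1 + 4/7*pi_S2
with normalization: pi_S0 + pi_S1 + pi_S2 = 1.

Using the first 2 balance equations plus normalization, the linear system A*pi = b is:
  [-2/7, 1/7, 1/7] . pi = 0
  [1/7, -4/7, 2/7] . pi = 0
  [1, 1, 1] . pi = 1

Solving yields:
  pi_S0 = 1/3
  pi_S1 = 5/18
  pi_S2 = 7/18

Verification (pi * P):
  1/3*5/7 + 5/18*1/7 + 7/18*1/7 = 1/3 = pi_S0  (ok)
  1/3*1/7 + 5/18*3/7 + 7/18*2/7 = 5/18 = pi_S1  (ok)
  1/3*1/7 + 5/18*3/7 + 7/18*4/7 = 7/18 = pi_S2  (ok)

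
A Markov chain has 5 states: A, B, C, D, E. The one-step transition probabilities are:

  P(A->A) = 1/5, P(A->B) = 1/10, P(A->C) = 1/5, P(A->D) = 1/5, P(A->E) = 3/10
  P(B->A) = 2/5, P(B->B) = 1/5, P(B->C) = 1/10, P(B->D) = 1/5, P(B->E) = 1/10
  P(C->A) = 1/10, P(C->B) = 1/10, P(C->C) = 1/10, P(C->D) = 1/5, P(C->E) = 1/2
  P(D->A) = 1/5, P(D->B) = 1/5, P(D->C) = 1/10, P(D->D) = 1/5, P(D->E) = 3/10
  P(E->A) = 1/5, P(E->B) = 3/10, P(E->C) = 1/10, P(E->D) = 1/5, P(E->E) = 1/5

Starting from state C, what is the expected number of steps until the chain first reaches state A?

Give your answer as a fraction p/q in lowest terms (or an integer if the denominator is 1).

Answer: 1250/261

Derivation:
Let h_i = expected steps to first reach A from state i.
Boundary: h_A = 0.
First-step equations for the other states:
  h_B = 1 + 2/5*h_A + 1/5*h_B + 1/10*h_C + 1/5*h_D + 1/10*h_E
  h_C = 1 + 1/10*h_A + 1/10*h_B + 1/10*h_C + 1/5*h_D + 1/2*h_E
  h_D = 1 + 1/5*h_A + 1/5*h_B + 1/10*h_C + 1/5*h_D + 3/10*h_E
  h_E = 1 + 1/5*h_A + 3/10*h_B + 1/10*h_C + 1/5*h_D + 1/5*h_E

Substituting h_A = 0 and rearranging gives the linear system (I - Q) h = 1:
  [4/5, -1/10, -1/5, -1/10] . (h_B, h_C, h_D, h_E) = 1
  [-1/10, 9/10, -1/5, -1/2] . (h_B, h_C, h_D, h_E) = 1
  [-1/5, -1/10, 4/5, -3/10] . (h_B, h_C, h_D, h_E) = 1
  [-3/10, -1/10, -1/5, 4/5] . (h_B, h_C, h_D, h_E) = 1

Solving yields:
  h_B = 100/29
  h_C = 1250/261
  h_D = 1120/261
  h_E = 1100/261

Starting state is C, so the expected hitting time is h_C = 1250/261.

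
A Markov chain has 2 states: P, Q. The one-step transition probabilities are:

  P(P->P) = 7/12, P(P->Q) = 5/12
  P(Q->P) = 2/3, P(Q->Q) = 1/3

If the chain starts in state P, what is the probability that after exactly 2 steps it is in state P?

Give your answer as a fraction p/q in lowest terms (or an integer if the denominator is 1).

Answer: 89/144

Derivation:
Computing P^2 by repeated multiplication:
P^1 =
  P: [7/12, 5/12]
  Q: [2/3, 1/3]
P^2 =
  P: [89/144, 55/144]
  Q: [11/18, 7/18]

(P^2)[P -> P] = 89/144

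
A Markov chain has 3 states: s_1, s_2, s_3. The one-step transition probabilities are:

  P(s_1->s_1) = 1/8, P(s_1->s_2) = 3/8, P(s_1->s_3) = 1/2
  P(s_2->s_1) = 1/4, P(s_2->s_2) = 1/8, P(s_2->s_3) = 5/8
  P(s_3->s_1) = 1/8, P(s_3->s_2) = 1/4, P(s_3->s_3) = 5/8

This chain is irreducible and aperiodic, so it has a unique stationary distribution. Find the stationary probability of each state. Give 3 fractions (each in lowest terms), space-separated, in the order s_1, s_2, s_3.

Answer: 11/71 17/71 43/71

Derivation:
The stationary distribution satisfies pi = pi * P, i.e.:
  pi_s_1 = 1/8*pi_s_1 + 1/4*pi_s_2 + 1/8*pi_s_3
  pi_s_2 = 3/8*pi_s_1 + 1/8*pi_s_2 + 1/4*pi_s_3
  pi_s_3 = 1/2*pi_s_1 + 5/8*pi_s_2 + 5/8*pi_s_3
with normalization: pi_s_1 + pi_s_2 + pi_s_3 = 1.

Using the first 2 balance equations plus normalization, the linear system A*pi = b is:
  [-7/8, 1/4, 1/8] . pi = 0
  [3/8, -7/8, 1/4] . pi = 0
  [1, 1, 1] . pi = 1

Solving yields:
  pi_s_1 = 11/71
  pi_s_2 = 17/71
  pi_s_3 = 43/71

Verification (pi * P):
  11/71*1/8 + 17/71*1/4 + 43/71*1/8 = 11/71 = pi_s_1  (ok)
  11/71*3/8 + 17/71*1/8 + 43/71*1/4 = 17/71 = pi_s_2  (ok)
  11/71*1/2 + 17/71*5/8 + 43/71*5/8 = 43/71 = pi_s_3  (ok)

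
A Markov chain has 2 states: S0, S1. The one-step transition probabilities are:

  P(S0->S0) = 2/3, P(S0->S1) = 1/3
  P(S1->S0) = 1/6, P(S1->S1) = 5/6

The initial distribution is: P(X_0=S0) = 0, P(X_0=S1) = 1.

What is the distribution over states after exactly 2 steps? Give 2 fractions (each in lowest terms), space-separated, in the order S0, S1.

Answer: 1/4 3/4

Derivation:
Propagating the distribution step by step (d_{t+1} = d_t * P):
d_0 = (S0=0, S1=1)
  d_1[S0] = 0*2/3 + 1*1/6 = 1/6
  d_1[S1] = 0*1/3 + 1*5/6 = 5/6
d_1 = (S0=1/6, S1=5/6)
  d_2[S0] = 1/6*2/3 + 5/6*1/6 = 1/4
  d_2[S1] = 1/6*1/3 + 5/6*5/6 = 3/4
d_2 = (S0=1/4, S1=3/4)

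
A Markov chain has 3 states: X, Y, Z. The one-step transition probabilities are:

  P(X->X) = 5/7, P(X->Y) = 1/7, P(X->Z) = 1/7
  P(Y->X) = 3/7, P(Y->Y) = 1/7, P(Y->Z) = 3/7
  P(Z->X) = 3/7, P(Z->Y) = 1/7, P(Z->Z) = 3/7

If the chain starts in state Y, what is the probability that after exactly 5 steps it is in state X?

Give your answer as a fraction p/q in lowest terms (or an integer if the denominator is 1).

Answer: 10065/16807

Derivation:
Computing P^5 by repeated multiplication:
P^1 =
  X: [5/7, 1/7, 1/7]
  Y: [3/7, 1/7, 3/7]
  Z: [3/7, 1/7, 3/7]
P^2 =
  X: [31/49, 1/7, 11/49]
  Y: [27/49, 1/7, 15/49]
  Z: [27/49, 1/7, 15/49]
P^3 =
  X: [209/343, 1/7, 85/343]
  Y: [201/343, 1/7, 93/343]
  Z: [201/343, 1/7, 93/343]
P^4 =
  X: [1447/2401, 1/7, 611/2401]
  Y: [1431/2401, 1/7, 627/2401]
  Z: [1431/2401, 1/7, 627/2401]
P^5 =
  X: [10097/16807, 1/7, 4309/16807]
  Y: [10065/16807, 1/7, 4341/16807]
  Z: [10065/16807, 1/7, 4341/16807]

(P^5)[Y -> X] = 10065/16807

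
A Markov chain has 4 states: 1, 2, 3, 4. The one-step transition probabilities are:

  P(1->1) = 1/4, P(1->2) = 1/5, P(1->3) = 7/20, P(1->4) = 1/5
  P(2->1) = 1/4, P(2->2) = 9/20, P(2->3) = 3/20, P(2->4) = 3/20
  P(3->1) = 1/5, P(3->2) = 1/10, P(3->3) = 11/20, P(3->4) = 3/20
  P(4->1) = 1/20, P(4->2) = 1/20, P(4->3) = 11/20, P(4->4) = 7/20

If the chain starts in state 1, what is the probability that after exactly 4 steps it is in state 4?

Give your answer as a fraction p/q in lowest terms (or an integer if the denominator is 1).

Computing P^4 by repeated multiplication:
P^1 =
  1: [1/4, 1/5, 7/20, 1/5]
  2: [1/4, 9/20, 3/20, 3/20]
  3: [1/5, 1/10, 11/20, 3/20]
  4: [1/20, 1/20, 11/20, 7/20]
P^2 =
  1: [77/400, 37/200, 21/50, 81/400]
  2: [17/80, 11/40, 8/25, 77/400]
  3: [77/400, 59/400, 47/100, 19/100]
  4: [61/400, 21/200, 13/25, 89/400]
P^3 =
  1: [377/2000, 1391/8000, 7/16, 1601/8000]
  2: [391/2000, 1663/8000, 159/400, 1593/8000]
  3: [377/2000, 1291/8000, 181/400, 1581/8000]
  4: [359/2000, 1127/8000, 191/400, 1617/8000]
P^4 =
  1: [1881/10000, 1697/10000, 1771/4000, 3989/20000]
  2: [1903/10000, 3647/20000, 1711/4000, 499/2500]
  3: [3757/20000, 3309/20000, 1791/4000, 3979/20000]
  4: [1857/10000, 3143/20000, 1831/4000, 997/5000]

(P^4)[1 -> 4] = 3989/20000

Answer: 3989/20000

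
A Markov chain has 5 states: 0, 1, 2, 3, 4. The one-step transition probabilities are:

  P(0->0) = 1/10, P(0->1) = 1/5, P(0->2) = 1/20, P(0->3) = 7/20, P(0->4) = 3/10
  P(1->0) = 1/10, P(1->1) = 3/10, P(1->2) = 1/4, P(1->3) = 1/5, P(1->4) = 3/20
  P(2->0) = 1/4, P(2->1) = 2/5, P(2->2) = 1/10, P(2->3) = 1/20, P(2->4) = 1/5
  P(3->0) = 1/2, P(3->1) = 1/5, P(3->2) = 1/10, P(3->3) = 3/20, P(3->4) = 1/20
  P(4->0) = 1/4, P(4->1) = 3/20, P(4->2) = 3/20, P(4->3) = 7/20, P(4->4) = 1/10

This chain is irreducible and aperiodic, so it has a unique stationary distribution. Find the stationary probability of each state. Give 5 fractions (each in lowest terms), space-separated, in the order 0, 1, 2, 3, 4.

Answer: 44851/190593 5141/21177 25292/190593 43483/190593 30698/190593

Derivation:
The stationary distribution satisfies pi = pi * P, i.e.:
  pi_0 = 1/10*pi_0 + 1/10*pi_1 + 1/4*pi_2 + 1/2*pi_3 + 1/4*pi_4
  pi_1 = 1/5*pi_0 + 3/10*pi_1 + 2/5*pi_2 + 1/5*pi_3 + 3/20*pi_4
  pi_2 = 1/20*pi_0 + 1/4*pi_1 + 1/10*pi_2 + 1/10*pi_3 + 3/20*pi_4
  pi_3 = 7/20*pi_0 + 1/5*pi_1 + 1/20*pi_2 + 3/20*pi_3 + 7/20*pi_4
  pi_4 = 3/10*pi_0 + 3/20*pi_1 + 1/5*pi_2 + 1/20*pi_3 + 1/10*pi_4
with normalization: pi_0 + pi_1 + pi_2 + pi_3 + pi_4 = 1.

Using the first 4 balance equations plus normalization, the linear system A*pi = b is:
  [-9/10, 1/10, 1/4, 1/2, 1/4] . pi = 0
  [1/5, -7/10, 2/5, 1/5, 3/20] . pi = 0
  [1/20, 1/4, -9/10, 1/10, 3/20] . pi = 0
  [7/20, 1/5, 1/20, -17/20, 7/20] . pi = 0
  [1, 1, 1, 1, 1] . pi = 1

Solving yields:
  pi_0 = 44851/190593
  pi_1 = 5141/21177
  pi_2 = 25292/190593
  pi_3 = 43483/190593
  pi_4 = 30698/190593

Verification (pi * P):
  44851/190593*1/10 + 5141/21177*1/10 + 25292/190593*1/4 + 43483/190593*1/2 + 30698/190593*1/4 = 44851/190593 = pi_0  (ok)
  44851/190593*1/5 + 5141/21177*3/10 + 25292/190593*2/5 + 43483/190593*1/5 + 30698/190593*3/20 = 5141/21177 = pi_1  (ok)
  44851/190593*1/20 + 5141/21177*1/4 + 25292/190593*1/10 + 43483/190593*1/10 + 30698/190593*3/20 = 25292/190593 = pi_2  (ok)
  44851/190593*7/20 + 5141/21177*1/5 + 25292/190593*1/20 + 43483/190593*3/20 + 30698/190593*7/20 = 43483/190593 = pi_3  (ok)
  44851/190593*3/10 + 5141/21177*3/20 + 25292/190593*1/5 + 43483/190593*1/20 + 30698/190593*1/10 = 30698/190593 = pi_4  (ok)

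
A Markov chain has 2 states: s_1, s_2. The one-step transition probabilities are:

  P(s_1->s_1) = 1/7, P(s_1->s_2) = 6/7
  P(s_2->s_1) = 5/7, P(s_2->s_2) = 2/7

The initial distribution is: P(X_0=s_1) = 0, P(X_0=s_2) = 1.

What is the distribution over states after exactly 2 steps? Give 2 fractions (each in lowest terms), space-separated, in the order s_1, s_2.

Propagating the distribution step by step (d_{t+1} = d_t * P):
d_0 = (s_1=0, s_2=1)
  d_1[s_1] = 0*1/7 + 1*5/7 = 5/7
  d_1[s_2] = 0*6/7 + 1*2/7 = 2/7
d_1 = (s_1=5/7, s_2=2/7)
  d_2[s_1] = 5/7*1/7 + 2/7*5/7 = 15/49
  d_2[s_2] = 5/7*6/7 + 2/7*2/7 = 34/49
d_2 = (s_1=15/49, s_2=34/49)

Answer: 15/49 34/49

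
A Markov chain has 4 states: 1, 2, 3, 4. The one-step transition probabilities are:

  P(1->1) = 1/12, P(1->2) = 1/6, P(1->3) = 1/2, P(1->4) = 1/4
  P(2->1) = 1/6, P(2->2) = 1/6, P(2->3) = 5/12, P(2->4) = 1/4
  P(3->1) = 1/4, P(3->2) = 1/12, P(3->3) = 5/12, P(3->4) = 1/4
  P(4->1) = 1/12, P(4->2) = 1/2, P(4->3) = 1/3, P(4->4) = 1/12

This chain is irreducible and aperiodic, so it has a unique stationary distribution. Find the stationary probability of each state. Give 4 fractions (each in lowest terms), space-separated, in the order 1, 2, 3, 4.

Answer: 367/2170 221/1085 64/155 3/14

Derivation:
The stationary distribution satisfies pi = pi * P, i.e.:
  pi_1 = 1/12*pi_1 + 1/6*pi_2 + 1/4*pi_3 + 1/12*pi_4
  pi_2 = 1/6*pi_1 + 1/6*pi_2 + 1/12*pi_3 + 1/2*pi_4
  pi_3 = 1/2*pi_1 + 5/12*pi_2 + 5/12*pi_3 + 1/3*pi_4
  pi_4 = 1/4*pi_1 + 1/4*pi_2 + 1/4*pi_3 + 1/12*pi_4
with normalization: pi_1 + pi_2 + pi_3 + pi_4 = 1.

Using the first 3 balance equations plus normalization, the linear system A*pi = b is:
  [-11/12, 1/6, 1/4, 1/12] . pi = 0
  [1/6, -5/6, 1/12, 1/2] . pi = 0
  [1/2, 5/12, -7/12, 1/3] . pi = 0
  [1, 1, 1, 1] . pi = 1

Solving yields:
  pi_1 = 367/2170
  pi_2 = 221/1085
  pi_3 = 64/155
  pi_4 = 3/14

Verification (pi * P):
  367/2170*1/12 + 221/1085*1/6 + 64/155*1/4 + 3/14*1/12 = 367/2170 = pi_1  (ok)
  367/2170*1/6 + 221/1085*1/6 + 64/155*1/12 + 3/14*1/2 = 221/1085 = pi_2  (ok)
  367/2170*1/2 + 221/1085*5/12 + 64/155*5/12 + 3/14*1/3 = 64/155 = pi_3  (ok)
  367/2170*1/4 + 221/1085*1/4 + 64/155*1/4 + 3/14*1/12 = 3/14 = pi_4  (ok)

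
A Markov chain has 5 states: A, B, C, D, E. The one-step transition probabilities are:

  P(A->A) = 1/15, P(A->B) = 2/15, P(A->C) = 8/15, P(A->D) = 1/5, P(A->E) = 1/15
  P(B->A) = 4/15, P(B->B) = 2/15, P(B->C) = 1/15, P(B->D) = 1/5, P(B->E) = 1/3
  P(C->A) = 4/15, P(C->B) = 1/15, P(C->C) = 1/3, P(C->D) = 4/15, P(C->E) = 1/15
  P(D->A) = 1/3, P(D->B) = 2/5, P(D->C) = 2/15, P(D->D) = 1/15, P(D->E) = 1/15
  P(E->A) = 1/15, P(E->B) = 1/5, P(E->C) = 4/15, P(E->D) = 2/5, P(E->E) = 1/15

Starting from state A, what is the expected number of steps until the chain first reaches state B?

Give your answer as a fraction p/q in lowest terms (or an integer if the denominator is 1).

Let h_i = expected steps to first reach B from state i.
Boundary: h_B = 0.
First-step equations for the other states:
  h_A = 1 + 1/15*h_A + 2/15*h_B + 8/15*h_C + 1/5*h_D + 1/15*h_E
  h_C = 1 + 4/15*h_A + 1/15*h_B + 1/3*h_C + 4/15*h_D + 1/15*h_E
  h_D = 1 + 1/3*h_A + 2/5*h_B + 2/15*h_C + 1/15*h_D + 1/15*h_E
  h_E = 1 + 1/15*h_A + 1/5*h_B + 4/15*h_C + 2/5*h_D + 1/15*h_E

Substituting h_B = 0 and rearranging gives the linear system (I - Q) h = 1:
  [14/15, -8/15, -1/5, -1/15] . (h_A, h_C, h_D, h_E) = 1
  [-4/15, 2/3, -4/15, -1/15] . (h_A, h_C, h_D, h_E) = 1
  [-1/3, -2/15, 14/15, -1/15] . (h_A, h_C, h_D, h_E) = 1
  [-1/15, -4/15, -2/5, 14/15] . (h_A, h_C, h_D, h_E) = 1

Solving yields:
  h_A = 1350/229
  h_C = 5625/916
  h_D = 2025/458
  h_E = 2355/458

Starting state is A, so the expected hitting time is h_A = 1350/229.

Answer: 1350/229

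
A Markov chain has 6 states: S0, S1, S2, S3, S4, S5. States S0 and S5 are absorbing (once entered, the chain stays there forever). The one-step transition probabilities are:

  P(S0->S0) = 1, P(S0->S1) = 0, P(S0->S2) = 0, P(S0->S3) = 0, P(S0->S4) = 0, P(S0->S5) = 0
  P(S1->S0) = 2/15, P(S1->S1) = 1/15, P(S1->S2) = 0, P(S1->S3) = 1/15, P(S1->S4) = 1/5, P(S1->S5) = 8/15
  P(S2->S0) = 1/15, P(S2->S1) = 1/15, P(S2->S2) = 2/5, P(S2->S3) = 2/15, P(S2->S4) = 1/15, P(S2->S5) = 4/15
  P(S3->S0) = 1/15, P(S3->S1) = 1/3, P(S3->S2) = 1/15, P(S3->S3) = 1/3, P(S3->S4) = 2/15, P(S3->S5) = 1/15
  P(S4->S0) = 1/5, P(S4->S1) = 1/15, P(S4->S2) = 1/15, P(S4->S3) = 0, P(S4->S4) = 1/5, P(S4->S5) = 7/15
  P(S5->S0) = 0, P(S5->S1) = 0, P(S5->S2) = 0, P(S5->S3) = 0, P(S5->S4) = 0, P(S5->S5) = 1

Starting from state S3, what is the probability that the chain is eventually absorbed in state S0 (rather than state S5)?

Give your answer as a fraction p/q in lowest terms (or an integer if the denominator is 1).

Answer: 503/1712

Derivation:
Let a_i = P(absorbed in S0 | start in state i).
Boundary conditions: a_S0 = 1, a_S5 = 0.
For each transient state i, a_i = sum_j P(i->j) * a_j:
  a_S1 = 2/15*a_S0 + 1/15*a_S1 + 0*a_S2 + 1/15*a_S3 + 1/5*a_S4 + 8/15*a_S5
  a_S2 = 1/15*a_S0 + 1/15*a_S1 + 2/5*a_S2 + 2/15*a_S3 + 1/15*a_S4 + 4/15*a_S5
  a_S3 = 1/15*a_S0 + 1/3*a_S1 + 1/15*a_S2 + 1/3*a_S3 + 2/15*a_S4 + 1/15*a_S5
  a_S4 = 1/5*a_S0 + 1/15*a_S1 + 1/15*a_S2 + 0*a_S3 + 1/5*a_S4 + 7/15*a_S5

Substituting a_S0 = 1 and a_S5 = 0, rearrange to (I - Q) a = r where r[i] = P(i -> S0):
  [14/15, 0, -1/15, -1/5] . (a_S1, a_S2, a_S3, a_S4) = 2/15
  [-1/15, 3/5, -2/15, -1/15] . (a_S1, a_S2, a_S3, a_S4) = 1/15
  [-1/3, -1/15, 2/3, -2/15] . (a_S1, a_S2, a_S3, a_S4) = 1/15
  [-1/15, -1/15, 0, 4/5] . (a_S1, a_S2, a_S3, a_S4) = 1/5

Solving yields:
  a_S1 = 1545/6848
  a_S2 = 1599/6848
  a_S3 = 503/1712
  a_S4 = 987/3424

Starting state is S3, so the absorption probability is a_S3 = 503/1712.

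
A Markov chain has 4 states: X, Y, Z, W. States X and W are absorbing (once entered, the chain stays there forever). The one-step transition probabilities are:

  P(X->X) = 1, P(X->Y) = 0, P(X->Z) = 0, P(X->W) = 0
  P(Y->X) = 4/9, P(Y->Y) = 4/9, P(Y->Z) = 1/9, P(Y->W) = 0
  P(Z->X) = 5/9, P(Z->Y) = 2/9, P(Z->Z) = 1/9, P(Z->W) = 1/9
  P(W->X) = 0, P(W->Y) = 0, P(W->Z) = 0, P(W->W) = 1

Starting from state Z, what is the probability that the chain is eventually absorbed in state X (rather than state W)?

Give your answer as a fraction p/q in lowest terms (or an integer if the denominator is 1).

Let a_i = P(absorbed in X | start in state i).
Boundary conditions: a_X = 1, a_W = 0.
For each transient state i, a_i = sum_j P(i->j) * a_j:
  a_Y = 4/9*a_X + 4/9*a_Y + 1/9*a_Z + 0*a_W
  a_Z = 5/9*a_X + 2/9*a_Y + 1/9*a_Z + 1/9*a_W

Substituting a_X = 1 and a_W = 0, rearrange to (I - Q) a = r where r[i] = P(i -> X):
  [5/9, -1/9] . (a_Y, a_Z) = 4/9
  [-2/9, 8/9] . (a_Y, a_Z) = 5/9

Solving yields:
  a_Y = 37/38
  a_Z = 33/38

Starting state is Z, so the absorption probability is a_Z = 33/38.

Answer: 33/38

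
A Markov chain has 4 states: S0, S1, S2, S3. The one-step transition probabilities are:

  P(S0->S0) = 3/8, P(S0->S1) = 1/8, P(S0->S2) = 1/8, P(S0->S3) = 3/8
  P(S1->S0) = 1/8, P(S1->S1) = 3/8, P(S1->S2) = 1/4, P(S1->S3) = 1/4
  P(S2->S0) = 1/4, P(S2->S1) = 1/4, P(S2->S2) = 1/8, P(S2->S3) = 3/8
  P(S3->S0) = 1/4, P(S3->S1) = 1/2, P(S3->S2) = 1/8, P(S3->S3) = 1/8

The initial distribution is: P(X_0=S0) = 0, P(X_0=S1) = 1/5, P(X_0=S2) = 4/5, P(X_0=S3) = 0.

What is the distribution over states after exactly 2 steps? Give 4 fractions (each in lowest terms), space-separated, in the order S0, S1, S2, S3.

Propagating the distribution step by step (d_{t+1} = d_t * P):
d_0 = (S0=0, S1=1/5, S2=4/5, S3=0)
  d_1[S0] = 0*3/8 + 1/5*1/8 + 4/5*1/4 + 0*1/4 = 9/40
  d_1[S1] = 0*1/8 + 1/5*3/8 + 4/5*1/4 + 0*1/2 = 11/40
  d_1[S2] = 0*1/8 + 1/5*1/4 + 4/5*1/8 + 0*1/8 = 3/20
  d_1[S3] = 0*3/8 + 1/5*1/4 + 4/5*3/8 + 0*1/8 = 7/20
d_1 = (S0=9/40, S1=11/40, S2=3/20, S3=7/20)
  d_2[S0] = 9/40*3/8 + 11/40*1/8 + 3/20*1/4 + 7/20*1/4 = 39/160
  d_2[S1] = 9/40*1/8 + 11/40*3/8 + 3/20*1/4 + 7/20*1/2 = 11/32
  d_2[S2] = 9/40*1/8 + 11/40*1/4 + 3/20*1/8 + 7/20*1/8 = 51/320
  d_2[S3] = 9/40*3/8 + 11/40*1/4 + 3/20*3/8 + 7/20*1/8 = 81/320
d_2 = (S0=39/160, S1=11/32, S2=51/320, S3=81/320)

Answer: 39/160 11/32 51/320 81/320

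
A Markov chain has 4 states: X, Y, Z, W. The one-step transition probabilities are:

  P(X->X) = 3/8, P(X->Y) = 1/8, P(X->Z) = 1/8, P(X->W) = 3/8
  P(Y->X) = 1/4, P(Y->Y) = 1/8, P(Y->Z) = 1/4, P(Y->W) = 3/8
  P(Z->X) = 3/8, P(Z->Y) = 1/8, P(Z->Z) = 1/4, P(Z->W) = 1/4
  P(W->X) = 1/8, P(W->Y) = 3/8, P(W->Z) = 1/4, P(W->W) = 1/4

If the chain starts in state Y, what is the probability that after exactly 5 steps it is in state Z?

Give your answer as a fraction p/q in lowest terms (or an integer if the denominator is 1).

Computing P^5 by repeated multiplication:
P^1 =
  X: [3/8, 1/8, 1/8, 3/8]
  Y: [1/4, 1/8, 1/4, 3/8]
  Z: [3/8, 1/8, 1/4, 1/4]
  W: [1/8, 3/8, 1/4, 1/4]
P^2 =
  X: [17/64, 7/32, 13/64, 5/16]
  Y: [17/64, 7/32, 7/32, 19/64]
  Z: [19/64, 3/16, 13/64, 5/16]
  W: [17/64, 3/16, 15/64, 5/16]
P^3 =
  X: [69/256, 13/64, 111/512, 159/512]
  Y: [35/128, 51/256, 111/512, 159/512]
  Z: [35/128, 13/64, 109/512, 159/512]
  W: [35/128, 13/64, 111/512, 157/512]
P^4 =
  X: [557/2048, 415/2048, 443/2048, 633/2048]
  Y: [279/1024, 415/2048, 221/1024, 633/2048]
  Z: [557/2048, 415/2048, 221/1024, 317/1024]
  W: [559/2048, 413/2048, 221/1024, 317/1024]
P^5 =
  X: [4463/16384, 1657/8192, 3539/16384, 1267/4096]
  Y: [4463/16384, 1657/8192, 1769/8192, 5069/16384]
  Z: [4461/16384, 829/4096, 3539/16384, 1267/4096]
  W: [4463/16384, 829/4096, 3537/16384, 1267/4096]

(P^5)[Y -> Z] = 1769/8192

Answer: 1769/8192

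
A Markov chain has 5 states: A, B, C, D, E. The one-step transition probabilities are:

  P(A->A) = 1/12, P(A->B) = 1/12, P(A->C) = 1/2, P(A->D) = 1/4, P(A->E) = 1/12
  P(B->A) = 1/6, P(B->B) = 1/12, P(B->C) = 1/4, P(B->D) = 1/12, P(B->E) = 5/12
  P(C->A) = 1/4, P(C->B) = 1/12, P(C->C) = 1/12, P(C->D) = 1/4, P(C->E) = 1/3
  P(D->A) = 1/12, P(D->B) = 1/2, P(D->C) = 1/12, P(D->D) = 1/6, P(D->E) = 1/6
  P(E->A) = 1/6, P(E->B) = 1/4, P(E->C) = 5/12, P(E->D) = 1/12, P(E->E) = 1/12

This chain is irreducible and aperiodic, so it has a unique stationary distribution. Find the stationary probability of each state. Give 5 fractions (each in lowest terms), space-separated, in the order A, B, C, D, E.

Answer: 897/5579 1062/5579 1434/5579 133/797 1255/5579

Derivation:
The stationary distribution satisfies pi = pi * P, i.e.:
  pi_A = 1/12*pi_A + 1/6*pi_B + 1/4*pi_C + 1/12*pi_D + 1/6*pi_E
  pi_B = 1/12*pi_A + 1/12*pi_B + 1/12*pi_C + 1/2*pi_D + 1/4*pi_E
  pi_C = 1/2*pi_A + 1/4*pi_B + 1/12*pi_C + 1/12*pi_D + 5/12*pi_E
  pi_D = 1/4*pi_A + 1/12*pi_B + 1/4*pi_C + 1/6*pi_D + 1/12*pi_E
  pi_E = 1/12*pi_A + 5/12*pi_B + 1/3*pi_C + 1/6*pi_D + 1/12*pi_E
with normalization: pi_A + pi_B + pi_C + pi_D + pi_E = 1.

Using the first 4 balance equations plus normalization, the linear system A*pi = b is:
  [-11/12, 1/6, 1/4, 1/12, 1/6] . pi = 0
  [1/12, -11/12, 1/12, 1/2, 1/4] . pi = 0
  [1/2, 1/4, -11/12, 1/12, 5/12] . pi = 0
  [1/4, 1/12, 1/4, -5/6, 1/12] . pi = 0
  [1, 1, 1, 1, 1] . pi = 1

Solving yields:
  pi_A = 897/5579
  pi_B = 1062/5579
  pi_C = 1434/5579
  pi_D = 133/797
  pi_E = 1255/5579

Verification (pi * P):
  897/5579*1/12 + 1062/5579*1/6 + 1434/5579*1/4 + 133/797*1/12 + 1255/5579*1/6 = 897/5579 = pi_A  (ok)
  897/5579*1/12 + 1062/5579*1/12 + 1434/5579*1/12 + 133/797*1/2 + 1255/5579*1/4 = 1062/5579 = pi_B  (ok)
  897/5579*1/2 + 1062/5579*1/4 + 1434/5579*1/12 + 133/797*1/12 + 1255/5579*5/12 = 1434/5579 = pi_C  (ok)
  897/5579*1/4 + 1062/5579*1/12 + 1434/5579*1/4 + 133/797*1/6 + 1255/5579*1/12 = 133/797 = pi_D  (ok)
  897/5579*1/12 + 1062/5579*5/12 + 1434/5579*1/3 + 133/797*1/6 + 1255/5579*1/12 = 1255/5579 = pi_E  (ok)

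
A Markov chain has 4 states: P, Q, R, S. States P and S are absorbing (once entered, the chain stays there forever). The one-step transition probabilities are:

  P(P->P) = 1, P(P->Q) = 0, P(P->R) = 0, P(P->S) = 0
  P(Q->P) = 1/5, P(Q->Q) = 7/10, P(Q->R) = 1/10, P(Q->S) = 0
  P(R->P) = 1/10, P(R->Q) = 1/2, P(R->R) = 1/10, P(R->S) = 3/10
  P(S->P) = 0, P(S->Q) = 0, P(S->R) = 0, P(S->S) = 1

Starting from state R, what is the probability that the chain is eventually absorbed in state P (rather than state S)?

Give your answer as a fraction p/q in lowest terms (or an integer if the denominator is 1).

Answer: 13/22

Derivation:
Let a_i = P(absorbed in P | start in state i).
Boundary conditions: a_P = 1, a_S = 0.
For each transient state i, a_i = sum_j P(i->j) * a_j:
  a_Q = 1/5*a_P + 7/10*a_Q + 1/10*a_R + 0*a_S
  a_R = 1/10*a_P + 1/2*a_Q + 1/10*a_R + 3/10*a_S

Substituting a_P = 1 and a_S = 0, rearrange to (I - Q) a = r where r[i] = P(i -> P):
  [3/10, -1/10] . (a_Q, a_R) = 1/5
  [-1/2, 9/10] . (a_Q, a_R) = 1/10

Solving yields:
  a_Q = 19/22
  a_R = 13/22

Starting state is R, so the absorption probability is a_R = 13/22.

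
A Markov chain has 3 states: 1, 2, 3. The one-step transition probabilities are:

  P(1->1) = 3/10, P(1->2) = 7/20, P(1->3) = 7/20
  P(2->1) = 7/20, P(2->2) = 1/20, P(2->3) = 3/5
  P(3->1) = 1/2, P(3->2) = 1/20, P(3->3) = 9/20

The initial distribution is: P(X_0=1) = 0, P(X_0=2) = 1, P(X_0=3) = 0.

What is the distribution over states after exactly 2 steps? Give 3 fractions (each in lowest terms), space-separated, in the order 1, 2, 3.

Answer: 169/400 31/200 169/400

Derivation:
Propagating the distribution step by step (d_{t+1} = d_t * P):
d_0 = (1=0, 2=1, 3=0)
  d_1[1] = 0*3/10 + 1*7/20 + 0*1/2 = 7/20
  d_1[2] = 0*7/20 + 1*1/20 + 0*1/20 = 1/20
  d_1[3] = 0*7/20 + 1*3/5 + 0*9/20 = 3/5
d_1 = (1=7/20, 2=1/20, 3=3/5)
  d_2[1] = 7/20*3/10 + 1/20*7/20 + 3/5*1/2 = 169/400
  d_2[2] = 7/20*7/20 + 1/20*1/20 + 3/5*1/20 = 31/200
  d_2[3] = 7/20*7/20 + 1/20*3/5 + 3/5*9/20 = 169/400
d_2 = (1=169/400, 2=31/200, 3=169/400)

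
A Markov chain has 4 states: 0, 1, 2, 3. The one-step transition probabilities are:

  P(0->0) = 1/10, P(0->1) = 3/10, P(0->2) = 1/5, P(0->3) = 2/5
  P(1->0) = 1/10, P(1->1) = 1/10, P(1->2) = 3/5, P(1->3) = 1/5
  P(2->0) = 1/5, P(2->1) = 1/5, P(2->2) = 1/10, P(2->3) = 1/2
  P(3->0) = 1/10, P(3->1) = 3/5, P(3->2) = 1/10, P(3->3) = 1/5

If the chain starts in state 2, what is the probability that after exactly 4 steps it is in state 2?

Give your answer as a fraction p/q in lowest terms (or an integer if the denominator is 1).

Computing P^4 by repeated multiplication:
P^1 =
  0: [1/10, 3/10, 1/5, 2/5]
  1: [1/10, 1/10, 3/5, 1/5]
  2: [1/5, 1/5, 1/10, 1/2]
  3: [1/10, 3/5, 1/10, 1/5]
P^2 =
  0: [3/25, 17/50, 13/50, 7/25]
  1: [4/25, 7/25, 4/25, 2/5]
  2: [11/100, 2/5, 11/50, 27/100]
  3: [11/100, 23/100, 41/100, 1/4]
P^3 =
  0: [63/500, 29/100, 141/500, 151/500]
  1: [29/250, 87/250, 32/125, 7/25]
  2: [61/500, 279/1000, 311/1000, 36/125]
  3: [141/1000, 36/125, 113/500, 69/200]
P^4 =
  0: [641/5000, 761/2500, 161/625, 1549/5000]
  1: [157/1250, 361/1250, 357/1250, 3/10]
  2: [1311/10000, 599/2000, 2517/10000, 3177/10000]
  3: [613/5000, 3233/10000, 2581/10000, 37/125]

(P^4)[2 -> 2] = 2517/10000

Answer: 2517/10000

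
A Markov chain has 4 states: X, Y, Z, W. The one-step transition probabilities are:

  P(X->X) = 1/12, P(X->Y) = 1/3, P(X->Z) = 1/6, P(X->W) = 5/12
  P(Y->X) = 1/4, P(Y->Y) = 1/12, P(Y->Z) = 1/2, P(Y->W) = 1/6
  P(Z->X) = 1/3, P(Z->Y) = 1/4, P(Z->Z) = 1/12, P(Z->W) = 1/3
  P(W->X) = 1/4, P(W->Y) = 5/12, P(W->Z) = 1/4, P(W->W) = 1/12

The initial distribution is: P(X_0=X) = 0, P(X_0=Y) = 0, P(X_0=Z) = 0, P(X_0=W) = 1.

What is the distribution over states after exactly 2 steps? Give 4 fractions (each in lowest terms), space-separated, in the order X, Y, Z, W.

Answer: 11/48 31/144 7/24 19/72

Derivation:
Propagating the distribution step by step (d_{t+1} = d_t * P):
d_0 = (X=0, Y=0, Z=0, W=1)
  d_1[X] = 0*1/12 + 0*1/4 + 0*1/3 + 1*1/4 = 1/4
  d_1[Y] = 0*1/3 + 0*1/12 + 0*1/4 + 1*5/12 = 5/12
  d_1[Z] = 0*1/6 + 0*1/2 + 0*1/12 + 1*1/4 = 1/4
  d_1[W] = 0*5/12 + 0*1/6 + 0*1/3 + 1*1/12 = 1/12
d_1 = (X=1/4, Y=5/12, Z=1/4, W=1/12)
  d_2[X] = 1/4*1/12 + 5/12*1/4 + 1/4*1/3 + 1/12*1/4 = 11/48
  d_2[Y] = 1/4*1/3 + 5/12*1/12 + 1/4*1/4 + 1/12*5/12 = 31/144
  d_2[Z] = 1/4*1/6 + 5/12*1/2 + 1/4*1/12 + 1/12*1/4 = 7/24
  d_2[W] = 1/4*5/12 + 5/12*1/6 + 1/4*1/3 + 1/12*1/12 = 19/72
d_2 = (X=11/48, Y=31/144, Z=7/24, W=19/72)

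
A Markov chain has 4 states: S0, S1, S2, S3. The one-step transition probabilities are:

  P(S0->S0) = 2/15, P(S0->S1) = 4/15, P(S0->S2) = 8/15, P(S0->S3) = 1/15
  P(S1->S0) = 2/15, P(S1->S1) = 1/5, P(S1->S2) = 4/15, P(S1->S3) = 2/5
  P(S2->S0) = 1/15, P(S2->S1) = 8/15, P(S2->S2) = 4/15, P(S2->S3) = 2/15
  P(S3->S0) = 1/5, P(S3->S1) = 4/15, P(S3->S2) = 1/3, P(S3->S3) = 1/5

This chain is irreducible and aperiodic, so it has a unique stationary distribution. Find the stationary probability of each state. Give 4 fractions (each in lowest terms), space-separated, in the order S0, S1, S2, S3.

Answer: 136/1067 351/1067 337/1067 243/1067

Derivation:
The stationary distribution satisfies pi = pi * P, i.e.:
  pi_S0 = 2/15*pi_S0 + 2/15*pi_S1 + 1/15*pi_S2 + 1/5*pi_S3
  pi_S1 = 4/15*pi_S0 + 1/5*pi_S1 + 8/15*pi_S2 + 4/15*pi_S3
  pi_S2 = 8/15*pi_S0 + 4/15*pi_S1 + 4/15*pi_S2 + 1/3*pi_S3
  pi_S3 = 1/15*pi_S0 + 2/5*pi_S1 + 2/15*pi_S2 + 1/5*pi_S3
with normalization: pi_S0 + pi_S1 + pi_S2 + pi_S3 = 1.

Using the first 3 balance equations plus normalization, the linear system A*pi = b is:
  [-13/15, 2/15, 1/15, 1/5] . pi = 0
  [4/15, -4/5, 8/15, 4/15] . pi = 0
  [8/15, 4/15, -11/15, 1/3] . pi = 0
  [1, 1, 1, 1] . pi = 1

Solving yields:
  pi_S0 = 136/1067
  pi_S1 = 351/1067
  pi_S2 = 337/1067
  pi_S3 = 243/1067

Verification (pi * P):
  136/1067*2/15 + 351/1067*2/15 + 337/1067*1/15 + 243/1067*1/5 = 136/1067 = pi_S0  (ok)
  136/1067*4/15 + 351/1067*1/5 + 337/1067*8/15 + 243/1067*4/15 = 351/1067 = pi_S1  (ok)
  136/1067*8/15 + 351/1067*4/15 + 337/1067*4/15 + 243/1067*1/3 = 337/1067 = pi_S2  (ok)
  136/1067*1/15 + 351/1067*2/5 + 337/1067*2/15 + 243/1067*1/5 = 243/1067 = pi_S3  (ok)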